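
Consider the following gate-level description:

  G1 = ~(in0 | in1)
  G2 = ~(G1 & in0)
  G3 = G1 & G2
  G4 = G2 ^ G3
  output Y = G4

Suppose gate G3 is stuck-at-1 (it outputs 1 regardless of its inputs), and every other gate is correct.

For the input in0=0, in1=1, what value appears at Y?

0

Propagate with G3 forced: G1=0, G2=1, G3=1 [stuck-at-1], G4=0.
So Y = 0. (Without the fault it would be 1.)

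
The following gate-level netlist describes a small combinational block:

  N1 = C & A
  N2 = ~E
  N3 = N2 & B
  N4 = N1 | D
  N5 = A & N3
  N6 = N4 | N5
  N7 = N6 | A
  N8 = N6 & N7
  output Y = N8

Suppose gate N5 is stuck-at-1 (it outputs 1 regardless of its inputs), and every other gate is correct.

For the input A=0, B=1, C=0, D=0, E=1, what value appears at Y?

1

Propagate with N5 forced: N1=0, N2=0, N3=0, N4=0, N5=1 [stuck-at-1], N6=1, N7=1, N8=1.
So Y = 1. (Without the fault it would be 0.)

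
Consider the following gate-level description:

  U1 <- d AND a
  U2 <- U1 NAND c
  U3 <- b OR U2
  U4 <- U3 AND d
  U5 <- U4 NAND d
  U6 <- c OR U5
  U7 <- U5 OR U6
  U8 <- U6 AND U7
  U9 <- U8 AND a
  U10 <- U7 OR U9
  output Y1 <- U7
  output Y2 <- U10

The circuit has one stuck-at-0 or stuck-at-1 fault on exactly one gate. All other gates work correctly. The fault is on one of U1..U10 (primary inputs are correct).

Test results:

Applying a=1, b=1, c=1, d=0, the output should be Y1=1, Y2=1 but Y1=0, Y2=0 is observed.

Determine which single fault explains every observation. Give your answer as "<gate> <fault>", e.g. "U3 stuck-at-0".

U7 stuck-at-0

Fault-free values for test 1 (a=1, b=1, c=1, d=0): U1=0, U2=1, U3=1, U4=0, U5=1, U6=1, U7=1, U8=1, U9=1, U10=1, giving Y1=1, Y2=1. Observed Y1=0, Y2=0.
Test 1: faults giving observed Y1=0, Y2=0 are {U7 stuck-at-0}.
Only U7 stuck-at-0 is consistent with every test.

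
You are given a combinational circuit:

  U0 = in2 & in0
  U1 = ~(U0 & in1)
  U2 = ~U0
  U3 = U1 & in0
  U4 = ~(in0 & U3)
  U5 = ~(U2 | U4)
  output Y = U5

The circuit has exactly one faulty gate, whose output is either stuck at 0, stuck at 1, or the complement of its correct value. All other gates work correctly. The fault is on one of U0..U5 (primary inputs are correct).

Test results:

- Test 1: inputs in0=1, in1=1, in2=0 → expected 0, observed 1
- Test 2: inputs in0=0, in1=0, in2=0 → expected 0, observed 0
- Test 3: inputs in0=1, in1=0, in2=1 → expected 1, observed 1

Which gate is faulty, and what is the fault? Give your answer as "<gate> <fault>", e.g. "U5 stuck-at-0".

Fault-free values for test 1 (in0=1, in1=1, in2=0): U0=0, U1=1, U2=1, U3=1, U4=0, U5=0, giving Y=0. Observed 1.
Test 1: faults giving observed 1 are {U2 stuck-at-0, U2 inverted output, U5 stuck-at-1, U5 inverted output}.
Test 2 (in0=0, in1=0, in2=0): fault-free U0=0, U1=1, U2=1, U3=0, U4=1, U5=0 → 0; observed 0. Eliminates U5 stuck-at-1, U5 inverted output.
Test 3 (in0=1, in1=0, in2=1): fault-free U0=1, U1=1, U2=0, U3=1, U4=0, U5=1 → 1; observed 1. Eliminates U2 inverted output.
Only U2 stuck-at-0 is consistent with every test.

U2 stuck-at-0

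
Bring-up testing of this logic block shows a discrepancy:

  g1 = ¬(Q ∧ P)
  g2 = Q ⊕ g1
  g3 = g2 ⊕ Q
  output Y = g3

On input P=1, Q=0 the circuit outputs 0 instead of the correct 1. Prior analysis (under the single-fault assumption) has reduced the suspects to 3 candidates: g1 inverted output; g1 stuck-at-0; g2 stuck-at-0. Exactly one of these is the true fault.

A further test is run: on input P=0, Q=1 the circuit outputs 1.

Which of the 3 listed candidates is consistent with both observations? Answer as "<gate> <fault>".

g2 stuck-at-0

Evaluate each candidate on input P=0, Q=1:
  g1 inverted output: g1=0 [inverted output], g2=1, g3=0 → 0 — eliminated
  g1 stuck-at-0: g1=0 [stuck-at-0], g2=1, g3=0 → 0 — eliminated
  g2 stuck-at-0: g1=1, g2=0 [stuck-at-0], g3=1 → 1 — matches
Only g2 stuck-at-0 reproduces the observed 1.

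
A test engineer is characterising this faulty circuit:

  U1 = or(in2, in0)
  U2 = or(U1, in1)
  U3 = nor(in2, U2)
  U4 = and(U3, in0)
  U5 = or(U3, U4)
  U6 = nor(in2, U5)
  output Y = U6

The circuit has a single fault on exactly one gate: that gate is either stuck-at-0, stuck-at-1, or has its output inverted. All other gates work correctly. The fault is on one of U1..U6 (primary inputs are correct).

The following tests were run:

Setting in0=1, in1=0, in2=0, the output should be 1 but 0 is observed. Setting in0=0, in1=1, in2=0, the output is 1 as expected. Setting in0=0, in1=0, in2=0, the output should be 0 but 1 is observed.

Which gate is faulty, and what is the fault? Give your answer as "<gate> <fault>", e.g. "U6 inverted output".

U1 inverted output

Fault-free values for test 1 (in0=1, in1=0, in2=0): U1=1, U2=1, U3=0, U4=0, U5=0, U6=1, giving Y=1. Observed 0.
Test 1: faults giving observed 0 are {U1 stuck-at-0, U1 inverted output, U2 stuck-at-0, U2 inverted output, U3 stuck-at-1, U3 inverted output, U4 stuck-at-1, U4 inverted output, U5 stuck-at-1, U5 inverted output, U6 stuck-at-0, U6 inverted output}.
Test 2 (in0=0, in1=1, in2=0): fault-free U1=0, U2=1, U3=0, U4=0, U5=0, U6=1 → 1; observed 1. Eliminates U2 stuck-at-0, U2 inverted output, U3 stuck-at-1, U3 inverted output, U4 stuck-at-1, U4 inverted output, U5 stuck-at-1, U5 inverted output, U6 stuck-at-0, U6 inverted output.
Test 3 (in0=0, in1=0, in2=0): fault-free U1=0, U2=0, U3=1, U4=0, U5=1, U6=0 → 0; observed 1. Eliminates U1 stuck-at-0.
Only U1 inverted output is consistent with every test.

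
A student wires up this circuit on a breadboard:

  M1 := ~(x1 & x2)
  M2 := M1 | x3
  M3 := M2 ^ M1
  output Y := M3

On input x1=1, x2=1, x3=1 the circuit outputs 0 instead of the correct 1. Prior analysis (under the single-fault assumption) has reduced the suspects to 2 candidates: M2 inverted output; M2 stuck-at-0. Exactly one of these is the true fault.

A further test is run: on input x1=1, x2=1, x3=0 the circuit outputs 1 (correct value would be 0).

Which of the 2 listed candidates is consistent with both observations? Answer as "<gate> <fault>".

Evaluate each candidate on input x1=1, x2=1, x3=0:
  M2 inverted output: M1=0, M2=1 [inverted output], M3=1 → 1 — matches
  M2 stuck-at-0: M1=0, M2=0 [stuck-at-0], M3=0 → 0 — eliminated
Only M2 inverted output reproduces the observed 1.

M2 inverted output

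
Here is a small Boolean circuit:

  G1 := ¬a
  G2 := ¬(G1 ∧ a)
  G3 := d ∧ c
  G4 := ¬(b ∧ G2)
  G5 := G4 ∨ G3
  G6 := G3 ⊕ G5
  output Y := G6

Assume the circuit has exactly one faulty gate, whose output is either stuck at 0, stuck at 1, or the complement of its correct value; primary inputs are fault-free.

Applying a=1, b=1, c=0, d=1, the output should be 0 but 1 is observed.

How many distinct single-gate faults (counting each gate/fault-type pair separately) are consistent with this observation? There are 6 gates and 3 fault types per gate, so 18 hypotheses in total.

10

Fault-free: G1=0, G2=1, G3=0, G4=0, G5=0, G6=0 → 0. Observed 1.
  G1: stuck-at-1, inverted output ✓; others ✗
  G2: stuck-at-0, inverted output ✓; others ✗
  G3: none of the 3 fault types match ✗
  G4: stuck-at-1, inverted output ✓; others ✗
  G5: stuck-at-1, inverted output ✓; others ✗
  G6: stuck-at-1, inverted output ✓; others ✗
Consistent faults: {G1 stuck-at-1, G1 inverted output, G2 stuck-at-0, G2 inverted output, G4 stuck-at-1, G4 inverted output, G5 stuck-at-1, G5 inverted output, G6 stuck-at-1, G6 inverted output} — 10 in all.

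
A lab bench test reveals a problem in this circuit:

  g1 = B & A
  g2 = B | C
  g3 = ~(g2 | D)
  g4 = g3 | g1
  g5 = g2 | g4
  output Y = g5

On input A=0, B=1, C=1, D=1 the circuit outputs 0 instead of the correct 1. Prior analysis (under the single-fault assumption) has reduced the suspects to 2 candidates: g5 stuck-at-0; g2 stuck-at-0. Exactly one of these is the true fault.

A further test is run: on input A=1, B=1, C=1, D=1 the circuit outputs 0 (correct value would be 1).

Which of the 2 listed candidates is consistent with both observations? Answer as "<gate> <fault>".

Evaluate each candidate on input A=1, B=1, C=1, D=1:
  g5 stuck-at-0: g1=1, g2=1, g3=0, g4=1, g5=0 [stuck-at-0] → 0 — matches
  g2 stuck-at-0: g1=1, g2=0 [stuck-at-0], g3=0, g4=1, g5=1 → 1 — eliminated
Only g5 stuck-at-0 reproduces the observed 0.

g5 stuck-at-0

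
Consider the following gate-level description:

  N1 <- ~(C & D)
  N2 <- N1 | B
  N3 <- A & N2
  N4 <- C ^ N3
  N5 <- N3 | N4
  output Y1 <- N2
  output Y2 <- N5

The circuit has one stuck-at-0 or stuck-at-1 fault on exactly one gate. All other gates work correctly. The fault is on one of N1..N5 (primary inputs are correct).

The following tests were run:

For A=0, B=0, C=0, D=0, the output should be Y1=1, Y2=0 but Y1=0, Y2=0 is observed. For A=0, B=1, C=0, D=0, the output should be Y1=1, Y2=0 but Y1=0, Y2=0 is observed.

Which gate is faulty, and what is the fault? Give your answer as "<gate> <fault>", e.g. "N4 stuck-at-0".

Fault-free values for test 1 (A=0, B=0, C=0, D=0): N1=1, N2=1, N3=0, N4=0, N5=0, giving Y1=1, Y2=0. Observed Y1=0, Y2=0.
Test 1: faults giving observed Y1=0, Y2=0 are {N1 stuck-at-0, N2 stuck-at-0}.
Test 2 (A=0, B=1, C=0, D=0): fault-free N1=1, N2=1, N3=0, N4=0, N5=0 → Y1=1, Y2=0; observed Y1=0, Y2=0. Eliminates N1 stuck-at-0.
Only N2 stuck-at-0 is consistent with every test.

N2 stuck-at-0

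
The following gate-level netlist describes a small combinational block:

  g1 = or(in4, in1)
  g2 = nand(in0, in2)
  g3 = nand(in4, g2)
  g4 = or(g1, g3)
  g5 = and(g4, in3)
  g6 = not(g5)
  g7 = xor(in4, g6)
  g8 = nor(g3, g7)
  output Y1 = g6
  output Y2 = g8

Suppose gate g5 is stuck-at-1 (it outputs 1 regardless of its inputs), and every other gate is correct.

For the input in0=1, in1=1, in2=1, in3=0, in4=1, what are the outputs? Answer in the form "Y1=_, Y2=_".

Propagate with g5 forced: g1=1, g2=0, g3=1, g4=1, g5=1 [stuck-at-1], g6=0, g7=1, g8=0.
So the outputs are Y1=0, Y2=0. (Without the fault they would be Y1=1, Y2=0.)

Y1=0, Y2=0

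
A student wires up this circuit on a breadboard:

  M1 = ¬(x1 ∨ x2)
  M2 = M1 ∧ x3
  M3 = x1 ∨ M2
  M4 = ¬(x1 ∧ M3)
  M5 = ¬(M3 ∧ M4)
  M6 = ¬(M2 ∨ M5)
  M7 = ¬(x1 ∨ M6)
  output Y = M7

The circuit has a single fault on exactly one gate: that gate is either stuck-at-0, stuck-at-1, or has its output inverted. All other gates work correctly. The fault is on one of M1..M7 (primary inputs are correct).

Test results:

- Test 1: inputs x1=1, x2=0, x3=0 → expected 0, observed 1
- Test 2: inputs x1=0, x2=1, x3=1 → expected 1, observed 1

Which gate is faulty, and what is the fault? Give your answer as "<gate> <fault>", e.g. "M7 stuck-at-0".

Fault-free values for test 1 (x1=1, x2=0, x3=0): M1=0, M2=0, M3=1, M4=0, M5=1, M6=0, M7=0, giving Y=0. Observed 1.
Test 1: faults giving observed 1 are {M7 stuck-at-1, M7 inverted output}.
Test 2 (x1=0, x2=1, x3=1): fault-free M1=0, M2=0, M3=0, M4=1, M5=1, M6=0, M7=1 → 1; observed 1. Eliminates M7 inverted output.
Only M7 stuck-at-1 is consistent with every test.

M7 stuck-at-1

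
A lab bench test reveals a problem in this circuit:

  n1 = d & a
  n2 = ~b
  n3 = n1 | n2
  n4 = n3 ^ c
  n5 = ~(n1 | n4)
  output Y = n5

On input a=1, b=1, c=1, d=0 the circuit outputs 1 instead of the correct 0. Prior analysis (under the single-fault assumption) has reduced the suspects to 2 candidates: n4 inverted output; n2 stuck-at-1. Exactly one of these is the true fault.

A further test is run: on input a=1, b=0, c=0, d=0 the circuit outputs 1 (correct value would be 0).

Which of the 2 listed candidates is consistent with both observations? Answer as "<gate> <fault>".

Evaluate each candidate on input a=1, b=0, c=0, d=0:
  n4 inverted output: n1=0, n2=1, n3=1, n4=0 [inverted output], n5=1 → 1 — matches
  n2 stuck-at-1: n1=0, n2=1 [stuck-at-1], n3=1, n4=1, n5=0 → 0 — eliminated
Only n4 inverted output reproduces the observed 1.

n4 inverted output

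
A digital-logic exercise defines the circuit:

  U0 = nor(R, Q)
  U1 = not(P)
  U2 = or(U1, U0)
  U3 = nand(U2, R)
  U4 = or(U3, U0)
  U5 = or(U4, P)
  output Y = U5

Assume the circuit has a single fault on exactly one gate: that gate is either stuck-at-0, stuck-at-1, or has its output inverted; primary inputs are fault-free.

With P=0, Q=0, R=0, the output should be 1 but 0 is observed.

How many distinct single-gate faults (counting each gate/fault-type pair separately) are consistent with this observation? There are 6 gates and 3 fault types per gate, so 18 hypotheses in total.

4

Fault-free: U0=1, U1=1, U2=1, U3=1, U4=1, U5=1 → 1. Observed 0.
  U0: none of the 3 fault types match ✗
  U1: none of the 3 fault types match ✗
  U2: none of the 3 fault types match ✗
  U3: none of the 3 fault types match ✗
  U4: stuck-at-0, inverted output ✓; others ✗
  U5: stuck-at-0, inverted output ✓; others ✗
Consistent faults: {U4 stuck-at-0, U4 inverted output, U5 stuck-at-0, U5 inverted output} — 4 in all.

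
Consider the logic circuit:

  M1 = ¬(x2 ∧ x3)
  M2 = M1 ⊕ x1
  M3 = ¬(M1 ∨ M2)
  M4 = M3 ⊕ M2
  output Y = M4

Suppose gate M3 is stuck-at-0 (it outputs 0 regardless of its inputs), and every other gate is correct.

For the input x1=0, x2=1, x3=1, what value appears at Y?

Propagate with M3 forced: M1=0, M2=0, M3=0 [stuck-at-0], M4=0.
So Y = 0. (Without the fault it would be 1.)

0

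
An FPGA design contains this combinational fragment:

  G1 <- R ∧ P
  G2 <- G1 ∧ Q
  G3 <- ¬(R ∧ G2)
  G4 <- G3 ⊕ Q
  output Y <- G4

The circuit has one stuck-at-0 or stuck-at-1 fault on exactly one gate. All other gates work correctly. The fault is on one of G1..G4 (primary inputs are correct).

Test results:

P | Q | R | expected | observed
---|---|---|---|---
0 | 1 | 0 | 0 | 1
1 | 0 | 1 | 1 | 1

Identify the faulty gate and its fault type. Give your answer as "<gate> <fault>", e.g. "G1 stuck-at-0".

G4 stuck-at-1

Fault-free values for test 1 (P=0, Q=1, R=0): G1=0, G2=0, G3=1, G4=0, giving Y=0. Observed 1.
Test 1: faults giving observed 1 are {G3 stuck-at-0, G4 stuck-at-1}.
Test 2 (P=1, Q=0, R=1): fault-free G1=1, G2=0, G3=1, G4=1 → 1; observed 1. Eliminates G3 stuck-at-0.
Only G4 stuck-at-1 is consistent with every test.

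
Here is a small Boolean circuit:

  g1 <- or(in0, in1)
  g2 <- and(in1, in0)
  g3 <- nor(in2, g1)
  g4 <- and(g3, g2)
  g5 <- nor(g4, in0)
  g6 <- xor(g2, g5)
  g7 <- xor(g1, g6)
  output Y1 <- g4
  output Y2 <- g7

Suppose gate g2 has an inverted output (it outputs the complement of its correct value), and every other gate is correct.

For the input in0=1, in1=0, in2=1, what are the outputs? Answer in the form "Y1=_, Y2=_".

Propagate with g2 forced: g1=1, g2=1 [inverted output], g3=0, g4=0, g5=0, g6=1, g7=0.
So the outputs are Y1=0, Y2=0. (Without the fault they would be Y1=0, Y2=1.)

Y1=0, Y2=0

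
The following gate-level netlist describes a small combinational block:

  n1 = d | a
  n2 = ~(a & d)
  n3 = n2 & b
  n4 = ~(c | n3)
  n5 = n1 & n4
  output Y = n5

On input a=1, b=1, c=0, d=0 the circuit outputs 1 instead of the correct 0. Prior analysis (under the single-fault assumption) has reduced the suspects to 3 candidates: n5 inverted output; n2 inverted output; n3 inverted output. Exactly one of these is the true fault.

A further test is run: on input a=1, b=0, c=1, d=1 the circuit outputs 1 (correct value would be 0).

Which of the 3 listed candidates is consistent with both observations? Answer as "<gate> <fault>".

Evaluate each candidate on input a=1, b=0, c=1, d=1:
  n5 inverted output: n1=1, n2=0, n3=0, n4=0, n5=1 [inverted output] → 1 — matches
  n2 inverted output: n1=1, n2=1 [inverted output], n3=0, n4=0, n5=0 → 0 — eliminated
  n3 inverted output: n1=1, n2=0, n3=1 [inverted output], n4=0, n5=0 → 0 — eliminated
Only n5 inverted output reproduces the observed 1.

n5 inverted output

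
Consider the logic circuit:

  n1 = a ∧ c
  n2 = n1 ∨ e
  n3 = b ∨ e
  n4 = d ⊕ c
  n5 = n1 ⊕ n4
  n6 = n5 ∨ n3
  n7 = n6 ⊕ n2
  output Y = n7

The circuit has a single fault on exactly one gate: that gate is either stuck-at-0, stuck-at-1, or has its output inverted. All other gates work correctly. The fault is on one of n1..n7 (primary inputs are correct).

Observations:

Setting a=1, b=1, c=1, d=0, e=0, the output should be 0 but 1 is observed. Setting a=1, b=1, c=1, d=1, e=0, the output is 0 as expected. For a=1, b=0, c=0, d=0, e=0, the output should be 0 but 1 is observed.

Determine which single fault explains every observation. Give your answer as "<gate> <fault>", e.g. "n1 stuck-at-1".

Fault-free values for test 1 (a=1, b=1, c=1, d=0, e=0): n1=1, n2=1, n3=1, n4=1, n5=0, n6=1, n7=0, giving Y=0. Observed 1.
Test 1: faults giving observed 1 are {n1 stuck-at-0, n1 inverted output, n2 stuck-at-0, n2 inverted output, n3 stuck-at-0, n3 inverted output, n6 stuck-at-0, n6 inverted output, n7 stuck-at-1, n7 inverted output}.
Test 2 (a=1, b=1, c=1, d=1, e=0): fault-free n1=1, n2=1, n3=1, n4=0, n5=1, n6=1, n7=0 → 0; observed 0. Eliminates n1 stuck-at-0, n1 inverted output, n2 stuck-at-0, n2 inverted output, n6 stuck-at-0, n6 inverted output, n7 stuck-at-1, n7 inverted output.
Test 3 (a=1, b=0, c=0, d=0, e=0): fault-free n1=0, n2=0, n3=0, n4=0, n5=0, n6=0, n7=0 → 0; observed 1. Eliminates n3 stuck-at-0.
Only n3 inverted output is consistent with every test.

n3 inverted output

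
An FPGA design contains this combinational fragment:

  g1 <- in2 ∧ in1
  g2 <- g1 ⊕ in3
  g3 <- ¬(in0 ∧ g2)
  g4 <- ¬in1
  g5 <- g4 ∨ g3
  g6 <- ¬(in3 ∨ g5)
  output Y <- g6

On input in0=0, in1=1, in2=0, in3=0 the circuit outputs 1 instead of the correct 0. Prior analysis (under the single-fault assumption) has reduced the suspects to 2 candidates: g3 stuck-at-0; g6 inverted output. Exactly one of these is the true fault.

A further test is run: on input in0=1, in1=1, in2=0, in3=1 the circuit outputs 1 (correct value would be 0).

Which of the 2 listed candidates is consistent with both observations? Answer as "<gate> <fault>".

g6 inverted output

Evaluate each candidate on input in0=1, in1=1, in2=0, in3=1:
  g3 stuck-at-0: g1=0, g2=1, g3=0 [stuck-at-0], g4=0, g5=0, g6=0 → 0 — eliminated
  g6 inverted output: g1=0, g2=1, g3=0, g4=0, g5=0, g6=1 [inverted output] → 1 — matches
Only g6 inverted output reproduces the observed 1.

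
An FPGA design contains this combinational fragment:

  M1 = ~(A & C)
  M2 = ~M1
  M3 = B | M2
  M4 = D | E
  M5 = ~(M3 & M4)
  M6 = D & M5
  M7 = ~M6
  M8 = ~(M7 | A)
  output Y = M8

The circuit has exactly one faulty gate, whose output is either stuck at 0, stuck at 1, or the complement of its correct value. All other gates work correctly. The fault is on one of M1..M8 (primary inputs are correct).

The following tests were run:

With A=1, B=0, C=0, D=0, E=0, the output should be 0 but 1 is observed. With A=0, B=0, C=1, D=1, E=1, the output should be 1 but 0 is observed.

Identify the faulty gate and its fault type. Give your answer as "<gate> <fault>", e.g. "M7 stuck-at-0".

Fault-free values for test 1 (A=1, B=0, C=0, D=0, E=0): M1=1, M2=0, M3=0, M4=0, M5=1, M6=0, M7=1, M8=0, giving Y=0. Observed 1.
Test 1: faults giving observed 1 are {M8 stuck-at-1, M8 inverted output}.
Test 2 (A=0, B=0, C=1, D=1, E=1): fault-free M1=1, M2=0, M3=0, M4=1, M5=1, M6=1, M7=0, M8=1 → 1; observed 0. Eliminates M8 stuck-at-1.
Only M8 inverted output is consistent with every test.

M8 inverted output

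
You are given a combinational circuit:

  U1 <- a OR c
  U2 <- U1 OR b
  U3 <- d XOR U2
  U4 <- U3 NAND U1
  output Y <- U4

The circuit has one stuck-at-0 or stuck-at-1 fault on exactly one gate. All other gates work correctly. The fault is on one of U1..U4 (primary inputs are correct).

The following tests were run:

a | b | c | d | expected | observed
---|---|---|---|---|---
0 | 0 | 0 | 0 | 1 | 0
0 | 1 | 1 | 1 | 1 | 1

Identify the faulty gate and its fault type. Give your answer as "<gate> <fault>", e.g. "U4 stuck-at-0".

Fault-free values for test 1 (a=0, b=0, c=0, d=0): U1=0, U2=0, U3=0, U4=1, giving Y=1. Observed 0.
Test 1: faults giving observed 0 are {U1 stuck-at-1, U4 stuck-at-0}.
Test 2 (a=0, b=1, c=1, d=1): fault-free U1=1, U2=1, U3=0, U4=1 → 1; observed 1. Eliminates U4 stuck-at-0.
Only U1 stuck-at-1 is consistent with every test.

U1 stuck-at-1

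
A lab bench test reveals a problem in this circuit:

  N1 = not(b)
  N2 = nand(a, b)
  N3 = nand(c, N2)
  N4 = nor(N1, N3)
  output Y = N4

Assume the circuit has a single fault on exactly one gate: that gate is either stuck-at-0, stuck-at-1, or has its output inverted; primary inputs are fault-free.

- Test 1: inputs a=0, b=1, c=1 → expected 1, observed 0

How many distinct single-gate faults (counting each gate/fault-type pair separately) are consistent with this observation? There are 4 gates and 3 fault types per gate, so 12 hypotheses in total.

Fault-free: N1=0, N2=1, N3=0, N4=1 → 1. Observed 0.
  N1 stuck-at-0: output 1 ✗
  N1 stuck-at-1: output 0 ✓
  N1 inverted output: output 0 ✓
  N2 stuck-at-0: output 0 ✓
  N2 stuck-at-1: output 1 ✗
  N2 inverted output: output 0 ✓
  N3 stuck-at-0: output 1 ✗
  N3 stuck-at-1: output 0 ✓
  N3 inverted output: output 0 ✓
  N4 stuck-at-0: output 0 ✓
  N4 stuck-at-1: output 1 ✗
  N4 inverted output: output 0 ✓
Consistent faults: {N1 stuck-at-1, N1 inverted output, N2 stuck-at-0, N2 inverted output, N3 stuck-at-1, N3 inverted output, N4 stuck-at-0, N4 inverted output} — 8 in all.

8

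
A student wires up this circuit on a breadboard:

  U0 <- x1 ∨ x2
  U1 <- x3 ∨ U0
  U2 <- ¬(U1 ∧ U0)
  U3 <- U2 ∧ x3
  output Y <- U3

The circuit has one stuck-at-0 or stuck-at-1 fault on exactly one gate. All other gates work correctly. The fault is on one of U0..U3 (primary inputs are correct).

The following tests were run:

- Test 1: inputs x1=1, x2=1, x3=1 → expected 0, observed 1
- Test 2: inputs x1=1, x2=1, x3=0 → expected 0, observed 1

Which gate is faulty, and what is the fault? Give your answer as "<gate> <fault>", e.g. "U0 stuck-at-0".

U3 stuck-at-1

Fault-free values for test 1 (x1=1, x2=1, x3=1): U0=1, U1=1, U2=0, U3=0, giving Y=0. Observed 1.
Test 1: faults giving observed 1 are {U0 stuck-at-0, U1 stuck-at-0, U2 stuck-at-1, U3 stuck-at-1}.
Test 2 (x1=1, x2=1, x3=0): fault-free U0=1, U1=1, U2=0, U3=0 → 0; observed 1. Eliminates U0 stuck-at-0, U1 stuck-at-0, U2 stuck-at-1.
Only U3 stuck-at-1 is consistent with every test.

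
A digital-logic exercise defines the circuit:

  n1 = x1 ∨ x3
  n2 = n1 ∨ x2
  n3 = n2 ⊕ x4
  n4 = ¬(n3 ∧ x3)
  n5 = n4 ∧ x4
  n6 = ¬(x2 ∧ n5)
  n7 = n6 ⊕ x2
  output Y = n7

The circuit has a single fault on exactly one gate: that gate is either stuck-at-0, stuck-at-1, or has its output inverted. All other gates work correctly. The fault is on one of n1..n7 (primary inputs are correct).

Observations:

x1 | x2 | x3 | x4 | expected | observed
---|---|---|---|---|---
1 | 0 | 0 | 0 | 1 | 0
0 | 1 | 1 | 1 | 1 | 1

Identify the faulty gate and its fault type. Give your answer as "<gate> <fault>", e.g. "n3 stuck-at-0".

n6 stuck-at-0

Fault-free values for test 1 (x1=1, x2=0, x3=0, x4=0): n1=1, n2=1, n3=1, n4=1, n5=0, n6=1, n7=1, giving Y=1. Observed 0.
Test 1: faults giving observed 0 are {n6 stuck-at-0, n6 inverted output, n7 stuck-at-0, n7 inverted output}.
Test 2 (x1=0, x2=1, x3=1, x4=1): fault-free n1=1, n2=1, n3=0, n4=1, n5=1, n6=0, n7=1 → 1; observed 1. Eliminates n6 inverted output, n7 stuck-at-0, n7 inverted output.
Only n6 stuck-at-0 is consistent with every test.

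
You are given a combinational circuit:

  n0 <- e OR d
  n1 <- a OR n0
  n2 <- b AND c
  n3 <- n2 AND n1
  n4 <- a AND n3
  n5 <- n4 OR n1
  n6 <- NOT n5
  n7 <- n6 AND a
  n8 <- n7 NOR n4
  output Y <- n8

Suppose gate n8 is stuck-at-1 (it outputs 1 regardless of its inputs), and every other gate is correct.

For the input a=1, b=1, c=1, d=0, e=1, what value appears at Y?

1

Propagate with n8 forced: n0=1, n1=1, n2=1, n3=1, n4=1, n5=1, n6=0, n7=0, n8=1 [stuck-at-1].
So Y = 1. (Without the fault it would be 0.)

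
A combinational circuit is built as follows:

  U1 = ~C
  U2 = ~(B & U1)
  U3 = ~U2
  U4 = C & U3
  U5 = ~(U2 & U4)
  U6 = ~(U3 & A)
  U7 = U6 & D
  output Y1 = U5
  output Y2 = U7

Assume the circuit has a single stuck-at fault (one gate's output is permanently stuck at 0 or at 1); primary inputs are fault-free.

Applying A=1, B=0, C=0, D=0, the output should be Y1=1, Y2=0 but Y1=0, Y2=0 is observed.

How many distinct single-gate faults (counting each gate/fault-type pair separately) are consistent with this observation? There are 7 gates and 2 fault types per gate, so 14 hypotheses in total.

Fault-free: U1=1, U2=1, U3=0, U4=0, U5=1, U6=1, U7=0 → Y1=1, Y2=0. Observed Y1=0, Y2=0.
  U1 stuck-at-0: output Y1=1, Y2=0 ✗
  U1 stuck-at-1: output Y1=1, Y2=0 ✗
  U2 stuck-at-0: output Y1=1, Y2=0 ✗
  U2 stuck-at-1: output Y1=1, Y2=0 ✗
  U3 stuck-at-0: output Y1=1, Y2=0 ✗
  U3 stuck-at-1: output Y1=1, Y2=0 ✗
  U4 stuck-at-0: output Y1=1, Y2=0 ✗
  U4 stuck-at-1: output Y1=0, Y2=0 ✓
  U5 stuck-at-0: output Y1=0, Y2=0 ✓
  U5 stuck-at-1: output Y1=1, Y2=0 ✗
  U6 stuck-at-0: output Y1=1, Y2=0 ✗
  U6 stuck-at-1: output Y1=1, Y2=0 ✗
  U7 stuck-at-0: output Y1=1, Y2=0 ✗
  U7 stuck-at-1: output Y1=1, Y2=1 ✗
Consistent faults: {U4 stuck-at-1, U5 stuck-at-0} — 2 in all.

2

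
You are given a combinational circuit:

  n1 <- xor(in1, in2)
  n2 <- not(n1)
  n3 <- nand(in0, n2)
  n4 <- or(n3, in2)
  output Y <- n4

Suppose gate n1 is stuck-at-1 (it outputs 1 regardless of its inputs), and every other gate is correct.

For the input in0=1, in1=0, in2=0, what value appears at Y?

1

Propagate with n1 forced: n1=1 [stuck-at-1], n2=0, n3=1, n4=1.
So Y = 1. (Without the fault it would be 0.)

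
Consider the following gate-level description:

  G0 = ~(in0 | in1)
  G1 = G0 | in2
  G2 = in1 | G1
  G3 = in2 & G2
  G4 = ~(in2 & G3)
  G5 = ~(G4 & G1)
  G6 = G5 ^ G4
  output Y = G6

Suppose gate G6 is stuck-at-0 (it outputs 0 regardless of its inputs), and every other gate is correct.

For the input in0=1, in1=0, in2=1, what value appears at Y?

0

Propagate with G6 forced: G0=0, G1=1, G2=1, G3=1, G4=0, G5=1, G6=0 [stuck-at-0].
So Y = 0. (Without the fault it would be 1.)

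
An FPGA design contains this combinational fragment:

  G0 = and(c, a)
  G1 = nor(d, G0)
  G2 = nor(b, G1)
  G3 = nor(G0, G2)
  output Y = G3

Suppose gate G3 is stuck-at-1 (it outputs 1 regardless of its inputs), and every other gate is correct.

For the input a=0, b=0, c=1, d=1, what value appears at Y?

Propagate with G3 forced: G0=0, G1=0, G2=1, G3=1 [stuck-at-1].
So Y = 1. (Without the fault it would be 0.)

1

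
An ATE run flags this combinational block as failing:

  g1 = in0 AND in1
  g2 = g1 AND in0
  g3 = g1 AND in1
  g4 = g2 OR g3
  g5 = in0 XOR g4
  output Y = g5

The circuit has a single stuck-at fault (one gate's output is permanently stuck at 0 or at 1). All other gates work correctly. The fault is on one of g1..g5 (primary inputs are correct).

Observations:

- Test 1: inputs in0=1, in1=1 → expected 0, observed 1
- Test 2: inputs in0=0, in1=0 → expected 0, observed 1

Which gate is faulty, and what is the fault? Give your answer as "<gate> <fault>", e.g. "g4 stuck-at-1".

g5 stuck-at-1

Fault-free values for test 1 (in0=1, in1=1): g1=1, g2=1, g3=1, g4=1, g5=0, giving Y=0. Observed 1.
Test 1: faults giving observed 1 are {g1 stuck-at-0, g4 stuck-at-0, g5 stuck-at-1}.
Test 2 (in0=0, in1=0): fault-free g1=0, g2=0, g3=0, g4=0, g5=0 → 0; observed 1. Eliminates g1 stuck-at-0, g4 stuck-at-0.
Only g5 stuck-at-1 is consistent with every test.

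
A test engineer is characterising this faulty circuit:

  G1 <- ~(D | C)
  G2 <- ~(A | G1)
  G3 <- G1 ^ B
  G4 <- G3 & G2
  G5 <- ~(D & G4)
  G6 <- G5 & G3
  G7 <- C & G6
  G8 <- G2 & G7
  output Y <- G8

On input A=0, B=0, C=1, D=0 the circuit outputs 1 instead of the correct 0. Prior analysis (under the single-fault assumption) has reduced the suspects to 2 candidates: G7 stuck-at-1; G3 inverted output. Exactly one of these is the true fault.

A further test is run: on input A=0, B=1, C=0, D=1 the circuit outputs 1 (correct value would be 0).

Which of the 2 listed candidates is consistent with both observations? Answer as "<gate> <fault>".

Evaluate each candidate on input A=0, B=1, C=0, D=1:
  G7 stuck-at-1: G1=0, G2=1, G3=1, G4=1, G5=0, G6=0, G7=1 [stuck-at-1], G8=1 → 1 — matches
  G3 inverted output: G1=0, G2=1, G3=0 [inverted output], G4=0, G5=1, G6=0, G7=0, G8=0 → 0 — eliminated
Only G7 stuck-at-1 reproduces the observed 1.

G7 stuck-at-1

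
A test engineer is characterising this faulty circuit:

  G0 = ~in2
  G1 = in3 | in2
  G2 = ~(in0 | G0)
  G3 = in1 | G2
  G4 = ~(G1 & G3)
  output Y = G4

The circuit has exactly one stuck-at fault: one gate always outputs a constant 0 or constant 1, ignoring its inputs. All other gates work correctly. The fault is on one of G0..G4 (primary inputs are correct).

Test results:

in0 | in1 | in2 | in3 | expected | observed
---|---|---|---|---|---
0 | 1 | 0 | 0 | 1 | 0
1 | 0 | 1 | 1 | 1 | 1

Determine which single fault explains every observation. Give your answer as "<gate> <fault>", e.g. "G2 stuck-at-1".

Fault-free values for test 1 (in0=0, in1=1, in2=0, in3=0): G0=1, G1=0, G2=0, G3=1, G4=1, giving Y=1. Observed 0.
Test 1: faults giving observed 0 are {G1 stuck-at-1, G4 stuck-at-0}.
Test 2 (in0=1, in1=0, in2=1, in3=1): fault-free G0=0, G1=1, G2=0, G3=0, G4=1 → 1; observed 1. Eliminates G4 stuck-at-0.
Only G1 stuck-at-1 is consistent with every test.

G1 stuck-at-1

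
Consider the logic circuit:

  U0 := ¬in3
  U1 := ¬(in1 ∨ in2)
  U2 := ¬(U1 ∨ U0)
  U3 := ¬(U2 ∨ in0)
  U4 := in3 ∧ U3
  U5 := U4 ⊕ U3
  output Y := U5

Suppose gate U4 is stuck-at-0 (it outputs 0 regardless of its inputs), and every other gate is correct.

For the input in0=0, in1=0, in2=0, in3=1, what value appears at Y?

1

Propagate with U4 forced: U0=0, U1=1, U2=0, U3=1, U4=0 [stuck-at-0], U5=1.
So Y = 1. (Without the fault it would be 0.)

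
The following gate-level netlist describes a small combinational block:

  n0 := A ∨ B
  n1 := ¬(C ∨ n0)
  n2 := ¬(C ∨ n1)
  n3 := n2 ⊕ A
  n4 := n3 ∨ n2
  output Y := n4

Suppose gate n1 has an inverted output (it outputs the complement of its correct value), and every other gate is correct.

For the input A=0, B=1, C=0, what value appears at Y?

0

Propagate with n1 forced: n0=1, n1=1 [inverted output], n2=0, n3=0, n4=0.
So Y = 0. (Without the fault it would be 1.)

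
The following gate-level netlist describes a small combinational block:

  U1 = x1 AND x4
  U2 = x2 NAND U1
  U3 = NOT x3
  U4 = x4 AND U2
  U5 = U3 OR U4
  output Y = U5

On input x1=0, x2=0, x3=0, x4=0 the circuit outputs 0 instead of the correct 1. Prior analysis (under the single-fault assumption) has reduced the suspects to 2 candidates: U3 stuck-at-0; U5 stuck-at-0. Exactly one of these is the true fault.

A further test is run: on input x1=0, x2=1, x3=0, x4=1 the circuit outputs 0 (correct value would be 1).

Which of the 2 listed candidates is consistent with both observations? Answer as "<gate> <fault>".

Evaluate each candidate on input x1=0, x2=1, x3=0, x4=1:
  U3 stuck-at-0: U1=0, U2=1, U3=0 [stuck-at-0], U4=1, U5=1 → 1 — eliminated
  U5 stuck-at-0: U1=0, U2=1, U3=1, U4=1, U5=0 [stuck-at-0] → 0 — matches
Only U5 stuck-at-0 reproduces the observed 0.

U5 stuck-at-0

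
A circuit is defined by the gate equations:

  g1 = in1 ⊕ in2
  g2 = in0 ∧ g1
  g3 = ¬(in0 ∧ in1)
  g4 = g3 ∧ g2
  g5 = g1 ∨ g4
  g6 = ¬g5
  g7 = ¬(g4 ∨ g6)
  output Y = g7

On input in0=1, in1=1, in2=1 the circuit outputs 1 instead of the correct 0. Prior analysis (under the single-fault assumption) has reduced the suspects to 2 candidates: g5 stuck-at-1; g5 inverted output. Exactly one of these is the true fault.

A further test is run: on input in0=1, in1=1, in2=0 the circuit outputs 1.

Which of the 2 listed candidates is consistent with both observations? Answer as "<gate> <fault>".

Evaluate each candidate on input in0=1, in1=1, in2=0:
  g5 stuck-at-1: g1=1, g2=1, g3=0, g4=0, g5=1 [stuck-at-1], g6=0, g7=1 → 1 — matches
  g5 inverted output: g1=1, g2=1, g3=0, g4=0, g5=0 [inverted output], g6=1, g7=0 → 0 — eliminated
Only g5 stuck-at-1 reproduces the observed 1.

g5 stuck-at-1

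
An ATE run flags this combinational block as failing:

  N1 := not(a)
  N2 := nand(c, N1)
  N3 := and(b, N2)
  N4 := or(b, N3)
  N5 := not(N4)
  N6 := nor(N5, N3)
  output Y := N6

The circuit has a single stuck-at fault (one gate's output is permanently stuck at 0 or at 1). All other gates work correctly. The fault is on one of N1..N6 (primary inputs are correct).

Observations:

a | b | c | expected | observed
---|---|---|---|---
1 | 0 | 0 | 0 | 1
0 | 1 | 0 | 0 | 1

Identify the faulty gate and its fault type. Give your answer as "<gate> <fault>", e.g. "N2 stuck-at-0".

Fault-free values for test 1 (a=1, b=0, c=0): N1=0, N2=1, N3=0, N4=0, N5=1, N6=0, giving Y=0. Observed 1.
Test 1: faults giving observed 1 are {N4 stuck-at-1, N5 stuck-at-0, N6 stuck-at-1}.
Test 2 (a=0, b=1, c=0): fault-free N1=1, N2=1, N3=1, N4=1, N5=0, N6=0 → 0; observed 1. Eliminates N4 stuck-at-1, N5 stuck-at-0.
Only N6 stuck-at-1 is consistent with every test.

N6 stuck-at-1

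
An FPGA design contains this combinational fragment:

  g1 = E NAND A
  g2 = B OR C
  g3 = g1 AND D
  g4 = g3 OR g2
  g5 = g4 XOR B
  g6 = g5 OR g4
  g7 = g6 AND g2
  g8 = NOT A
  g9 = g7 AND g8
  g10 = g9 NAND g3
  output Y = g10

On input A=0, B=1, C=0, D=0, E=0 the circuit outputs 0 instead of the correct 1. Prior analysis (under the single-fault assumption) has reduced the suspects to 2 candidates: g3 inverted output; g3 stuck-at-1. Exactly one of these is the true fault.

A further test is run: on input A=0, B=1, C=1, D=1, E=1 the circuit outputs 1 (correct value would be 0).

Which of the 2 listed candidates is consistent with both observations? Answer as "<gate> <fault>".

Evaluate each candidate on input A=0, B=1, C=1, D=1, E=1:
  g3 inverted output: g1=1, g2=1, g3=0 [inverted output], g4=1, g5=0, g6=1, g7=1, g8=1, g9=1, g10=1 → 1 — matches
  g3 stuck-at-1: g1=1, g2=1, g3=1 [stuck-at-1], g4=1, g5=0, g6=1, g7=1, g8=1, g9=1, g10=0 → 0 — eliminated
Only g3 inverted output reproduces the observed 1.

g3 inverted output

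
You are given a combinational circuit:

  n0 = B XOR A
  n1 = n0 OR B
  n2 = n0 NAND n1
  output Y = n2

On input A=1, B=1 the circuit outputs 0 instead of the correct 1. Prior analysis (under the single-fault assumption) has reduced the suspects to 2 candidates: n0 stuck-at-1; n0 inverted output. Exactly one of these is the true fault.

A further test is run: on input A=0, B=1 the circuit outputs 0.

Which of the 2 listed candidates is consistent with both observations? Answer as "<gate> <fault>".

n0 stuck-at-1

Evaluate each candidate on input A=0, B=1:
  n0 stuck-at-1: n0=1 [stuck-at-1], n1=1, n2=0 → 0 — matches
  n0 inverted output: n0=0 [inverted output], n1=1, n2=1 → 1 — eliminated
Only n0 stuck-at-1 reproduces the observed 0.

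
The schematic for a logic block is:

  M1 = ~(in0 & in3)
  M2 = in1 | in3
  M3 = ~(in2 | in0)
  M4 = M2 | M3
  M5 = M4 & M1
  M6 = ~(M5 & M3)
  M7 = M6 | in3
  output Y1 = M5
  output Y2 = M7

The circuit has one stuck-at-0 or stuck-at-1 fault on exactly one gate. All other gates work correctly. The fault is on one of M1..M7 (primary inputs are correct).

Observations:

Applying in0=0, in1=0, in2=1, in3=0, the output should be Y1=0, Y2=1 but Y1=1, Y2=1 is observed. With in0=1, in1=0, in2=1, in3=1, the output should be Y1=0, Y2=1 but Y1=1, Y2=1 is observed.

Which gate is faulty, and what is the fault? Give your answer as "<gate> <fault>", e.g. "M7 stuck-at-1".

Fault-free values for test 1 (in0=0, in1=0, in2=1, in3=0): M1=1, M2=0, M3=0, M4=0, M5=0, M6=1, M7=1, giving Y1=0, Y2=1. Observed Y1=1, Y2=1.
Test 1: faults giving observed Y1=1, Y2=1 are {M2 stuck-at-1, M4 stuck-at-1, M5 stuck-at-1}.
Test 2 (in0=1, in1=0, in2=1, in3=1): fault-free M1=0, M2=1, M3=0, M4=1, M5=0, M6=1, M7=1 → Y1=0, Y2=1; observed Y1=1, Y2=1. Eliminates M2 stuck-at-1, M4 stuck-at-1.
Only M5 stuck-at-1 is consistent with every test.

M5 stuck-at-1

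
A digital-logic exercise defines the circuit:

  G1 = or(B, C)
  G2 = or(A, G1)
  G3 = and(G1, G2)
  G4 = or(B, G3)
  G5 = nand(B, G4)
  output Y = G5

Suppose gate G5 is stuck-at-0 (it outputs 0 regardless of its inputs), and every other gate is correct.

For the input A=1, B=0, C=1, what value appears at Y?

0

Propagate with G5 forced: G1=1, G2=1, G3=1, G4=1, G5=0 [stuck-at-0].
So Y = 0. (Without the fault it would be 1.)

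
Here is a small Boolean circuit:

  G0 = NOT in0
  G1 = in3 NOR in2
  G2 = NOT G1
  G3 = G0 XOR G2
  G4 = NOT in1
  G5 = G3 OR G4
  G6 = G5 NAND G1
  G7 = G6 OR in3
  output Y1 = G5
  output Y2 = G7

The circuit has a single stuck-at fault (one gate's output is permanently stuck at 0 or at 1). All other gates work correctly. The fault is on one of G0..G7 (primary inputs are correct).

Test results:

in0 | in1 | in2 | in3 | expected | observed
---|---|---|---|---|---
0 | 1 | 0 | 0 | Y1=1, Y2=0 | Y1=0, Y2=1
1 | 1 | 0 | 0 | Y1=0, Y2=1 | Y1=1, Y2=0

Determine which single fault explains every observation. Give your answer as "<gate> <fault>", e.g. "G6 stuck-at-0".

Fault-free values for test 1 (in0=0, in1=1, in2=0, in3=0): G0=1, G1=1, G2=0, G3=1, G4=0, G5=1, G6=0, G7=0, giving Y1=1, Y2=0. Observed Y1=0, Y2=1.
Test 1: faults giving observed Y1=0, Y2=1 are {G0 stuck-at-0, G1 stuck-at-0, G2 stuck-at-1, G3 stuck-at-0, G5 stuck-at-0}.
Test 2 (in0=1, in1=1, in2=0, in3=0): fault-free G0=0, G1=1, G2=0, G3=0, G4=0, G5=0, G6=1, G7=1 → Y1=0, Y2=1; observed Y1=1, Y2=0. Eliminates G0 stuck-at-0, G1 stuck-at-0, G3 stuck-at-0, G5 stuck-at-0.
Only G2 stuck-at-1 is consistent with every test.

G2 stuck-at-1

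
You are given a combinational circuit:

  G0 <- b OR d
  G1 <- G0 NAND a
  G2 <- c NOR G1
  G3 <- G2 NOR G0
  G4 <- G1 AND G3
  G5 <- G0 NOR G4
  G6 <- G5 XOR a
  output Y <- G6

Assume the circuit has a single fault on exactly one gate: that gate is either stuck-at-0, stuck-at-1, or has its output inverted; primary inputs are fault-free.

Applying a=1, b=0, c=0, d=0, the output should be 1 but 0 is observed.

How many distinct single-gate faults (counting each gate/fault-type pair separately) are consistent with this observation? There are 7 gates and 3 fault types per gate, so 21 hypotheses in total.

12

Fault-free: G0=0, G1=1, G2=0, G3=1, G4=1, G5=0, G6=1 → 1. Observed 0.
  G0: none of the 3 fault types match ✗
  G1: stuck-at-0, inverted output ✓; others ✗
  G2: stuck-at-1, inverted output ✓; others ✗
  G3: stuck-at-0, inverted output ✓; others ✗
  G4: stuck-at-0, inverted output ✓; others ✗
  G5: stuck-at-1, inverted output ✓; others ✗
  G6: stuck-at-0, inverted output ✓; others ✗
Consistent faults: {G1 stuck-at-0, G1 inverted output, G2 stuck-at-1, G2 inverted output, G3 stuck-at-0, G3 inverted output, G4 stuck-at-0, G4 inverted output, G5 stuck-at-1, G5 inverted output, G6 stuck-at-0, G6 inverted output} — 12 in all.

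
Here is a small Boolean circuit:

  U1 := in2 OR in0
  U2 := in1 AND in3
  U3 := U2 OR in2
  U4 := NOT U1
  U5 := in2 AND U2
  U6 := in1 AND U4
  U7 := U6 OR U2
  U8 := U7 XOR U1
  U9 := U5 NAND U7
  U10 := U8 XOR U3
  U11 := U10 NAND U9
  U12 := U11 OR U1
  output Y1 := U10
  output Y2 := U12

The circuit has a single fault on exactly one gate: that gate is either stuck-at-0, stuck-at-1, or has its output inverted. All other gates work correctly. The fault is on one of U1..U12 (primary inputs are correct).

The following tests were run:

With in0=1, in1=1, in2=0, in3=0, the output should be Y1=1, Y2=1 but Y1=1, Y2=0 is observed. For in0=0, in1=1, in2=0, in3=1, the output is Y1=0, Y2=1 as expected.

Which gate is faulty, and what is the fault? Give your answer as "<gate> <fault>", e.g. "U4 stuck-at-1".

U1 stuck-at-0

Fault-free values for test 1 (in0=1, in1=1, in2=0, in3=0): U1=1, U2=0, U3=0, U4=0, U5=0, U6=0, U7=0, U8=1, U9=1, U10=1, U11=0, U12=1, giving Y1=1, Y2=1. Observed Y1=1, Y2=0.
Test 1: faults giving observed Y1=1, Y2=0 are {U1 stuck-at-0, U1 inverted output, U12 stuck-at-0, U12 inverted output}.
Test 2 (in0=0, in1=1, in2=0, in3=1): fault-free U1=0, U2=1, U3=1, U4=1, U5=0, U6=1, U7=1, U8=1, U9=1, U10=0, U11=1, U12=1 → Y1=0, Y2=1; observed Y1=0, Y2=1. Eliminates U1 inverted output, U12 stuck-at-0, U12 inverted output.
Only U1 stuck-at-0 is consistent with every test.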